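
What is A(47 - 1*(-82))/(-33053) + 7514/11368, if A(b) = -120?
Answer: 124862201/187873252 ≈ 0.66461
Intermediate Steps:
A(47 - 1*(-82))/(-33053) + 7514/11368 = -120/(-33053) + 7514/11368 = -120*(-1/33053) + 7514*(1/11368) = 120/33053 + 3757/5684 = 124862201/187873252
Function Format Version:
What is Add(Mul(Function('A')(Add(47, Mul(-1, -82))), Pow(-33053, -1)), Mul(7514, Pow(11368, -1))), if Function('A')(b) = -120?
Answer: Rational(124862201, 187873252) ≈ 0.66461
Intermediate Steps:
Add(Mul(Function('A')(Add(47, Mul(-1, -82))), Pow(-33053, -1)), Mul(7514, Pow(11368, -1))) = Add(Mul(-120, Pow(-33053, -1)), Mul(7514, Pow(11368, -1))) = Add(Mul(-120, Rational(-1, 33053)), Mul(7514, Rational(1, 11368))) = Add(Rational(120, 33053), Rational(3757, 5684)) = Rational(124862201, 187873252)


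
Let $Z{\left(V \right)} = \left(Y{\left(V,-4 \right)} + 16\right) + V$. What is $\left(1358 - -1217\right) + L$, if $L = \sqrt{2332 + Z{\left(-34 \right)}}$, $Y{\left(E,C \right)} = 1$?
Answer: $2575 + \sqrt{2315} \approx 2623.1$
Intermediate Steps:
$Z{\left(V \right)} = 17 + V$ ($Z{\left(V \right)} = \left(1 + 16\right) + V = 17 + V$)
$L = \sqrt{2315}$ ($L = \sqrt{2332 + \left(17 - 34\right)} = \sqrt{2332 - 17} = \sqrt{2315} \approx 48.114$)
$\left(1358 - -1217\right) + L = \left(1358 - -1217\right) + \sqrt{2315} = \left(1358 + 1217\right) + \sqrt{2315} = 2575 + \sqrt{2315}$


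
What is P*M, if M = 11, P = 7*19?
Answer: 1463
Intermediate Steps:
P = 133
P*M = 133*11 = 1463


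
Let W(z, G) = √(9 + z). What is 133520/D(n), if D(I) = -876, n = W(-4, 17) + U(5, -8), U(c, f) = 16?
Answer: -33380/219 ≈ -152.42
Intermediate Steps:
n = 16 + √5 (n = √(9 - 4) + 16 = √5 + 16 = 16 + √5 ≈ 18.236)
133520/D(n) = 133520/(-876) = 133520*(-1/876) = -33380/219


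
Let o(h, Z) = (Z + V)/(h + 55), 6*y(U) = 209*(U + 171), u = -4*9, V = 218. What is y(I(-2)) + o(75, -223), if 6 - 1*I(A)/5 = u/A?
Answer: 50264/13 ≈ 3866.5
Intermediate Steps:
u = -36
I(A) = 30 + 180/A (I(A) = 30 - (-180)/A = 30 + 180/A)
y(U) = 11913/2 + 209*U/6 (y(U) = (209*(U + 171))/6 = (209*(171 + U))/6 = (35739 + 209*U)/6 = 11913/2 + 209*U/6)
o(h, Z) = (218 + Z)/(55 + h) (o(h, Z) = (Z + 218)/(h + 55) = (218 + Z)/(55 + h))
y(I(-2)) + o(75, -223) = (11913/2 + 209*(30 + 180/(-2))/6) + (218 - 223)/(55 + 75) = (11913/2 + 209*(30 + 180*(-½))/6) - 5/130 = (11913/2 + 209*(30 - 90)/6) + (1/130)*(-5) = (11913/2 + (209/6)*(-60)) - 1/26 = (11913/2 - 2090) - 1/26 = 7733/2 - 1/26 = 50264/13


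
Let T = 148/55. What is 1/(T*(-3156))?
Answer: -55/467088 ≈ -0.00011775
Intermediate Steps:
T = 148/55 (T = 148*(1/55) = 148/55 ≈ 2.6909)
1/(T*(-3156)) = 1/((148/55)*(-3156)) = 1/(-467088/55) = -55/467088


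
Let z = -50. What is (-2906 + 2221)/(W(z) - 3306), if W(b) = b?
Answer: 685/3356 ≈ 0.20411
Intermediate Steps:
(-2906 + 2221)/(W(z) - 3306) = (-2906 + 2221)/(-50 - 3306) = -685/(-3356) = -685*(-1/3356) = 685/3356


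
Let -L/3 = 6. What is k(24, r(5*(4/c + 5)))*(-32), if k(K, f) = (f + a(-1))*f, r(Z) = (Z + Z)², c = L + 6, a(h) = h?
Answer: -12287475200/81 ≈ -1.5170e+8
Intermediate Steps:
L = -18 (L = -3*6 = -18)
c = -12 (c = -18 + 6 = -12)
r(Z) = 4*Z² (r(Z) = (2*Z)² = 4*Z²)
k(K, f) = f*(-1 + f) (k(K, f) = (f - 1)*f = (-1 + f)*f = f*(-1 + f))
k(24, r(5*(4/c + 5)))*(-32) = ((4*(5*(4/(-12) + 5))²)*(-1 + 4*(5*(4/(-12) + 5))²))*(-32) = ((4*(5*(4*(-1/12) + 5))²)*(-1 + 4*(5*(4*(-1/12) + 5))²))*(-32) = ((4*(5*(-⅓ + 5))²)*(-1 + 4*(5*(-⅓ + 5))²))*(-32) = ((4*(5*(14/3))²)*(-1 + 4*(5*(14/3))²))*(-32) = ((4*(70/3)²)*(-1 + 4*(70/3)²))*(-32) = ((4*(4900/9))*(-1 + 4*(4900/9)))*(-32) = (19600*(-1 + 19600/9)/9)*(-32) = ((19600/9)*(19591/9))*(-32) = (383983600/81)*(-32) = -12287475200/81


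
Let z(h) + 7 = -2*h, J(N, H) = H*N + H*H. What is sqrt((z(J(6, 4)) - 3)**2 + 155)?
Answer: sqrt(8255) ≈ 90.857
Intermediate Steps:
J(N, H) = H**2 + H*N (J(N, H) = H*N + H**2 = H**2 + H*N)
z(h) = -7 - 2*h
sqrt((z(J(6, 4)) - 3)**2 + 155) = sqrt(((-7 - 8*(4 + 6)) - 3)**2 + 155) = sqrt(((-7 - 8*10) - 3)**2 + 155) = sqrt(((-7 - 2*40) - 3)**2 + 155) = sqrt(((-7 - 80) - 3)**2 + 155) = sqrt((-87 - 3)**2 + 155) = sqrt((-90)**2 + 155) = sqrt(8100 + 155) = sqrt(8255)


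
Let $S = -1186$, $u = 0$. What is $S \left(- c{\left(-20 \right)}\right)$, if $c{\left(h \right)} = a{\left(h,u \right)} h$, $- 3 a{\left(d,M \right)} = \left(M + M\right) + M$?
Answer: $0$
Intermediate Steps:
$a{\left(d,M \right)} = - M$ ($a{\left(d,M \right)} = - \frac{\left(M + M\right) + M}{3} = - \frac{2 M + M}{3} = - \frac{3 M}{3} = - M$)
$c{\left(h \right)} = 0$ ($c{\left(h \right)} = \left(-1\right) 0 h = 0 h = 0$)
$S \left(- c{\left(-20 \right)}\right) = - 1186 \left(\left(-1\right) 0\right) = \left(-1186\right) 0 = 0$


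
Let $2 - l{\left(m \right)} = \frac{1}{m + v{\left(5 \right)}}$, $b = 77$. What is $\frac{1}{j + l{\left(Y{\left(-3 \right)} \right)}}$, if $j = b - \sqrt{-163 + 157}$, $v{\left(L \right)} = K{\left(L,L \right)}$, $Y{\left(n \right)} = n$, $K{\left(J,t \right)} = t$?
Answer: $\frac{314}{24673} + \frac{4 i \sqrt{6}}{24673} \approx 0.012726 + 0.00039711 i$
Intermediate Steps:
$v{\left(L \right)} = L$
$l{\left(m \right)} = 2 - \frac{1}{5 + m}$ ($l{\left(m \right)} = 2 - \frac{1}{m + 5} = 2 - \frac{1}{5 + m}$)
$j = 77 - i \sqrt{6}$ ($j = 77 - \sqrt{-163 + 157} = 77 - \sqrt{-6} = 77 - i \sqrt{6} \approx 77.0 - 2.4495 i$)
$\frac{1}{j + l{\left(Y{\left(-3 \right)} \right)}} = \frac{1}{\left(77 - i \sqrt{6}\right) + \frac{9 + 2 \left(-3\right)}{5 - 3}} = \frac{1}{\left(77 - i \sqrt{6}\right) + \frac{9 - 6}{2}} = \frac{1}{\left(77 - i \sqrt{6}\right) + \frac{1}{2} \cdot 3} = \frac{1}{\left(77 - i \sqrt{6}\right) + \frac{3}{2}} = \frac{1}{\frac{157}{2} - i \sqrt{6}}$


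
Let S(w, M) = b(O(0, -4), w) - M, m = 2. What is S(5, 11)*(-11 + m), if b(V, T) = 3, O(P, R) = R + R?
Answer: 72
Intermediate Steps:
O(P, R) = 2*R
S(w, M) = 3 - M
S(5, 11)*(-11 + m) = (3 - 1*11)*(-11 + 2) = (3 - 11)*(-9) = -8*(-9) = 72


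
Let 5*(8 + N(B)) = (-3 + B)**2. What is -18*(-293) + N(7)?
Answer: 26346/5 ≈ 5269.2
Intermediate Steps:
N(B) = -8 + (-3 + B)**2/5
-18*(-293) + N(7) = -18*(-293) + (-8 + (-3 + 7)**2/5) = 5274 + (-8 + (1/5)*4**2) = 5274 + (-8 + (1/5)*16) = 5274 + (-8 + 16/5) = 5274 - 24/5 = 26346/5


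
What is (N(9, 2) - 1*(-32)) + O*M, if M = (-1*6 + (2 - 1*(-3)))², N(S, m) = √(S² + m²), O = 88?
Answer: 120 + √85 ≈ 129.22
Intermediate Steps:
M = 1 (M = (-6 + (2 + 3))² = (-6 + 5)² = (-1)² = 1)
(N(9, 2) - 1*(-32)) + O*M = (√(9² + 2²) - 1*(-32)) + 88*1 = (√(81 + 4) + 32) + 88 = (√85 + 32) + 88 = (32 + √85) + 88 = 120 + √85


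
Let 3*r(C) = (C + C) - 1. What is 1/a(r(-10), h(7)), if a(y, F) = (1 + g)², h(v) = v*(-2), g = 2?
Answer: ⅑ ≈ 0.11111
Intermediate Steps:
r(C) = -⅓ + 2*C/3 (r(C) = ((C + C) - 1)/3 = (2*C - 1)/3 = (-1 + 2*C)/3 = -⅓ + 2*C/3)
h(v) = -2*v
a(y, F) = 9 (a(y, F) = (1 + 2)² = 3² = 9)
1/a(r(-10), h(7)) = 1/9 = ⅑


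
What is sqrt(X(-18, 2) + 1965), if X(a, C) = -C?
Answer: sqrt(1963) ≈ 44.306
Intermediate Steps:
sqrt(X(-18, 2) + 1965) = sqrt(-1*2 + 1965) = sqrt(-2 + 1965) = sqrt(1963)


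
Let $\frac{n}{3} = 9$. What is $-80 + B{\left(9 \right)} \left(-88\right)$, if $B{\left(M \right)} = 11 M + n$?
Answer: $-11168$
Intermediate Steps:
$n = 27$ ($n = 3 \cdot 9 = 27$)
$B{\left(M \right)} = 27 + 11 M$ ($B{\left(M \right)} = 11 M + 27 = 27 + 11 M$)
$-80 + B{\left(9 \right)} \left(-88\right) = -80 + \left(27 + 11 \cdot 9\right) \left(-88\right) = -80 + \left(27 + 99\right) \left(-88\right) = -80 + 126 \left(-88\right) = -80 - 11088 = -11168$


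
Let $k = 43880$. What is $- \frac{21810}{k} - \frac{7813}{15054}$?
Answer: $- \frac{2581393}{2540652} \approx -1.016$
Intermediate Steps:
$- \frac{21810}{k} - \frac{7813}{15054} = - \frac{21810}{43880} - \frac{7813}{15054} = \left(-21810\right) \frac{1}{43880} - \frac{601}{1158} = - \frac{2181}{4388} - \frac{601}{1158} = - \frac{2581393}{2540652}$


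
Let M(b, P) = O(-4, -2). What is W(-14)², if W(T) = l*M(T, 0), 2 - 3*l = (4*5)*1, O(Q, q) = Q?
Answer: 576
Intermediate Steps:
M(b, P) = -4
l = -6 (l = ⅔ - 4*5/3 = ⅔ - 20/3 = -6)
W(T) = 24 (W(T) = -6*(-4) = 24)
W(-14)² = 24² = 576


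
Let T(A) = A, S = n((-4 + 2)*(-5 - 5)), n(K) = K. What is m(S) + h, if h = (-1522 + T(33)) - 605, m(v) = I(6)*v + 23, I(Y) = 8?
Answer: -1911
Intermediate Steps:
S = 20 (S = (-4 + 2)*(-5 - 5) = -2*(-10) = 20)
m(v) = 23 + 8*v (m(v) = 8*v + 23 = 23 + 8*v)
h = -2094 (h = (-1522 + 33) - 605 = -1489 - 605 = -2094)
m(S) + h = (23 + 8*20) - 2094 = (23 + 160) - 2094 = 183 - 2094 = -1911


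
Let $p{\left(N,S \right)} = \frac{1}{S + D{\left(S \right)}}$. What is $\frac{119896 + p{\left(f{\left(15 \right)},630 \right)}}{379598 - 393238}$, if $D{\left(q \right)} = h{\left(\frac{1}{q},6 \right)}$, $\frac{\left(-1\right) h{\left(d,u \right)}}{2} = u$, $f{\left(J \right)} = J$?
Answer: $- \frac{74095729}{8429520} \approx -8.79$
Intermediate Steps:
$h{\left(d,u \right)} = - 2 u$
$D{\left(q \right)} = -12$ ($D{\left(q \right)} = \left(-2\right) 6 = -12$)
$p{\left(N,S \right)} = \frac{1}{-12 + S}$ ($p{\left(N,S \right)} = \frac{1}{S - 12} = \frac{1}{-12 + S}$)
$\frac{119896 + p{\left(f{\left(15 \right)},630 \right)}}{379598 - 393238} = \frac{119896 + \frac{1}{-12 + 630}}{379598 - 393238} = \frac{119896 + \frac{1}{618}}{-13640} = \left(119896 + \frac{1}{618}\right) \left(- \frac{1}{13640}\right) = \frac{74095729}{618} \left(- \frac{1}{13640}\right) = - \frac{74095729}{8429520}$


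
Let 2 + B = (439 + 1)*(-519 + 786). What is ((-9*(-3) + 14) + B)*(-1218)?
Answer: -143138142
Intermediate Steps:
B = 117478 (B = -2 + (439 + 1)*(-519 + 786) = -2 + 440*267 = -2 + 117480 = 117478)
((-9*(-3) + 14) + B)*(-1218) = ((-9*(-3) + 14) + 117478)*(-1218) = ((27 + 14) + 117478)*(-1218) = (41 + 117478)*(-1218) = 117519*(-1218) = -143138142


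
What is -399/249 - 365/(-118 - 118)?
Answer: -1093/19588 ≈ -0.055799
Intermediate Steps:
-399/249 - 365/(-118 - 118) = -399*1/249 - 365/(-236) = -133/83 - 365*(-1/236) = -133/83 + 365/236 = -1093/19588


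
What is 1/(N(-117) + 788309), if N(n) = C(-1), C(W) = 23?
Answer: 1/788332 ≈ 1.2685e-6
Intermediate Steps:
N(n) = 23
1/(N(-117) + 788309) = 1/(23 + 788309) = 1/788332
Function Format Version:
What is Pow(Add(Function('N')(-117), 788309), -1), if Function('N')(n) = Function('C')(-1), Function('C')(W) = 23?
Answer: Rational(1, 788332) ≈ 1.2685e-6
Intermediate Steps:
Function('N')(n) = 23
Pow(Add(Function('N')(-117), 788309), -1) = Pow(Add(23, 788309), -1) = Pow(788332, -1) = Rational(1, 788332)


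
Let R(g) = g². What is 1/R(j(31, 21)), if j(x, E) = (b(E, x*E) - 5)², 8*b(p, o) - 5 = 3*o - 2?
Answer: 16/52643172481 ≈ 3.0393e-10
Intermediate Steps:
b(p, o) = 3/8 + 3*o/8 (b(p, o) = 5/8 + (3*o - 2)/8 = 5/8 + (-2 + 3*o)/8 = 5/8 + (-¼ + 3*o/8) = 3/8 + 3*o/8)
j(x, E) = (-37/8 + 3*E*x/8)² (j(x, E) = ((3/8 + 3*(x*E)/8) - 5)² = ((3/8 + 3*(E*x)/8) - 5)² = ((3/8 + 3*E*x/8) - 5)² = (-37/8 + 3*E*x/8)²)
1/R(j(31, 21)) = 1/(((-37 + 3*21*31)²/64)²) = 1/(((-37 + 1953)²/64)²) = 1/(((1/64)*1916²)²) = 1/(((1/64)*3671056)²) = 1/((229441/4)²) = 1/(52643172481/16) = 16/52643172481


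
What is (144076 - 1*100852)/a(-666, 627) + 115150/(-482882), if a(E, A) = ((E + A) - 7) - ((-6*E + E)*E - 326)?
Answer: -29317189679/133882656115 ≈ -0.21898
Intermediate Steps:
a(E, A) = 319 + A + E + 5*E² (a(E, A) = ((A + E) - 7) - ((-5*E)*E - 326) = (-7 + A + E) - (-5*E² - 326) = (-7 + A + E) - (-326 - 5*E²) = (-7 + A + E) + (326 + 5*E²) = 319 + A + E + 5*E²)
(144076 - 1*100852)/a(-666, 627) + 115150/(-482882) = (144076 - 1*100852)/(319 + 627 - 666 + 5*(-666)²) + 115150/(-482882) = (144076 - 100852)/(319 + 627 - 666 + 5*443556) + 115150*(-1/482882) = 43224/(319 + 627 - 666 + 2217780) - 57575/241441 = 43224/2218060 - 57575/241441 = 43224*(1/2218060) - 57575/241441 = 10806/554515 - 57575/241441 = -29317189679/133882656115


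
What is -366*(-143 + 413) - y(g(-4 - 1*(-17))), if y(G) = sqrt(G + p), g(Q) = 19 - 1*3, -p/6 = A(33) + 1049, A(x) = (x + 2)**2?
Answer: -98820 - 2*I*sqrt(3407) ≈ -98820.0 - 116.74*I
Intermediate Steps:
A(x) = (2 + x)**2
p = -13644 (p = -6*((2 + 33)**2 + 1049) = -6*(35**2 + 1049) = -6*(1225 + 1049) = -6*2274 = -13644)
g(Q) = 16 (g(Q) = 19 - 3 = 16)
y(G) = sqrt(-13644 + G) (y(G) = sqrt(G - 13644) = sqrt(-13644 + G))
-366*(-143 + 413) - y(g(-4 - 1*(-17))) = -366*(-143 + 413) - sqrt(-13644 + 16) = -366*270 - sqrt(-13628) = -98820 - 2*I*sqrt(3407)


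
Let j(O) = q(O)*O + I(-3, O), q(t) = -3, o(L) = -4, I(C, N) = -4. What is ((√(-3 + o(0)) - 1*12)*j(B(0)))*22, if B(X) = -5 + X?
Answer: -2904 + 242*I*√7 ≈ -2904.0 + 640.27*I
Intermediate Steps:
j(O) = -4 - 3*O (j(O) = -3*O - 4 = -4 - 3*O)
((√(-3 + o(0)) - 1*12)*j(B(0)))*22 = ((√(-3 - 4) - 1*12)*(-4 - 3*(-5 + 0)))*22 = ((√(-7) - 12)*(-4 - 3*(-5)))*22 = ((I*√7 - 12)*(-4 + 15))*22 = ((-12 + I*√7)*11)*22 = (-132 + 11*I*√7)*22 = -2904 + 242*I*√7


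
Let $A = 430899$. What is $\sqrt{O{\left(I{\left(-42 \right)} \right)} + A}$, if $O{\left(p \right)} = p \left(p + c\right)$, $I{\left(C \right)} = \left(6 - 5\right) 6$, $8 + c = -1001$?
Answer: $3 \sqrt{47209} \approx 651.83$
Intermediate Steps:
$c = -1009$ ($c = -8 - 1001 = -1009$)
$I{\left(C \right)} = 6$ ($I{\left(C \right)} = 1 \cdot 6 = 6$)
$O{\left(p \right)} = p \left(-1009 + p\right)$ ($O{\left(p \right)} = p \left(p - 1009\right) = p \left(-1009 + p\right)$)
$\sqrt{O{\left(I{\left(-42 \right)} \right)} + A} = \sqrt{6 \left(-1009 + 6\right) + 430899} = \sqrt{6 \left(-1003\right) + 430899} = \sqrt{-6018 + 430899} = \sqrt{424881} = 3 \sqrt{47209}$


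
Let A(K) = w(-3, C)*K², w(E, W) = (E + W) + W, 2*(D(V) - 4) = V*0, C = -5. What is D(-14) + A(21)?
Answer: -5729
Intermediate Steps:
D(V) = 4 (D(V) = 4 + (V*0)/2 = 4 + (½)*0 = 4 + 0 = 4)
w(E, W) = E + 2*W
A(K) = -13*K² (A(K) = (-3 + 2*(-5))*K² = (-3 - 10)*K² = -13*K²)
D(-14) + A(21) = 4 - 13*21² = 4 - 13*441 = 4 - 5733 = -5729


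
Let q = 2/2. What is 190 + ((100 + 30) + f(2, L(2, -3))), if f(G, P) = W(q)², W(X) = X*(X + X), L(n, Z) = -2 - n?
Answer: 324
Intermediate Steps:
q = 1 (q = 2*(½) = 1)
W(X) = 2*X² (W(X) = X*(2*X) = 2*X²)
f(G, P) = 4 (f(G, P) = (2*1²)² = (2*1)² = 2² = 4)
190 + ((100 + 30) + f(2, L(2, -3))) = 190 + ((100 + 30) + 4) = 190 + (130 + 4) = 190 + 134 = 324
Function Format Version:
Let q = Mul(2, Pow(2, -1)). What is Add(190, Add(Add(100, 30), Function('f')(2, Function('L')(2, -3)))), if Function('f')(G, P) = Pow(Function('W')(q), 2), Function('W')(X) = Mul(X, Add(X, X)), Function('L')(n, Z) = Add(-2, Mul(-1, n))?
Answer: 324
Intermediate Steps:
q = 1 (q = Mul(2, Rational(1, 2)) = 1)
Function('W')(X) = Mul(2, Pow(X, 2)) (Function('W')(X) = Mul(X, Mul(2, X)) = Mul(2, Pow(X, 2)))
Function('f')(G, P) = 4 (Function('f')(G, P) = Pow(Mul(2, Pow(1, 2)), 2) = Pow(Mul(2, 1), 2) = Pow(2, 2) = 4)
Add(190, Add(Add(100, 30), Function('f')(2, Function('L')(2, -3)))) = Add(190, Add(Add(100, 30), 4)) = Add(190, Add(130, 4)) = Add(190, 134) = 324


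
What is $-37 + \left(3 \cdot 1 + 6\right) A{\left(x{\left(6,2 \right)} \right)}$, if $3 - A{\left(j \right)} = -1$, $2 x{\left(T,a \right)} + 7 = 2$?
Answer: $-1$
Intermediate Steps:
$x{\left(T,a \right)} = - \frac{5}{2}$ ($x{\left(T,a \right)} = - \frac{7}{2} + \frac{1}{2} \cdot 2 = - \frac{7}{2} + 1 = - \frac{5}{2}$)
$A{\left(j \right)} = 4$ ($A{\left(j \right)} = 3 - -1 = 3 + 1 = 4$)
$-37 + \left(3 \cdot 1 + 6\right) A{\left(x{\left(6,2 \right)} \right)} = -37 + \left(3 \cdot 1 + 6\right) 4 = -37 + \left(3 + 6\right) 4 = -37 + 9 \cdot 4 = -37 + 36 = -1$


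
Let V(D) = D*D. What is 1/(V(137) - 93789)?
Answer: -1/75020 ≈ -1.3330e-5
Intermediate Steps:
V(D) = D²
1/(V(137) - 93789) = 1/(137² - 93789) = 1/(18769 - 93789) = 1/(-75020) = -1/75020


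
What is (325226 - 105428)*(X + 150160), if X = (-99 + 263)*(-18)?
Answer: 32356023984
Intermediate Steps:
X = -2952 (X = 164*(-18) = -2952)
(325226 - 105428)*(X + 150160) = (325226 - 105428)*(-2952 + 150160) = 219798*147208 = 32356023984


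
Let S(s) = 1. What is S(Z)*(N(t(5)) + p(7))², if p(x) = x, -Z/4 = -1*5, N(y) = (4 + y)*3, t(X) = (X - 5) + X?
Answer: 1156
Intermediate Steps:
t(X) = -5 + 2*X (t(X) = (-5 + X) + X = -5 + 2*X)
N(y) = 12 + 3*y
Z = 20 (Z = -(-4)*5 = -4*(-5) = 20)
S(Z)*(N(t(5)) + p(7))² = 1*((12 + 3*(-5 + 2*5)) + 7)² = 1*((12 + 3*(-5 + 10)) + 7)² = 1*((12 + 3*5) + 7)² = 1*((12 + 15) + 7)² = 1*(27 + 7)² = 1*34² = 1*1156 = 1156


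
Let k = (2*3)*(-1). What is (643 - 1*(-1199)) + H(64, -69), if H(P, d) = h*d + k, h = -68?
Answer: 6528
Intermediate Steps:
k = -6 (k = 6*(-1) = -6)
H(P, d) = -6 - 68*d (H(P, d) = -68*d - 6 = -6 - 68*d)
(643 - 1*(-1199)) + H(64, -69) = (643 - 1*(-1199)) + (-6 - 68*(-69)) = (643 + 1199) + (-6 + 4692) = 1842 + 4686 = 6528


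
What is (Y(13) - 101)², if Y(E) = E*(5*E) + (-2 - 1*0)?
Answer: 550564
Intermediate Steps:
Y(E) = -2 + 5*E² (Y(E) = 5*E² + (-2 + 0) = 5*E² - 2 = -2 + 5*E²)
(Y(13) - 101)² = ((-2 + 5*13²) - 101)² = ((-2 + 5*169) - 101)² = ((-2 + 845) - 101)² = (843 - 101)² = 742² = 550564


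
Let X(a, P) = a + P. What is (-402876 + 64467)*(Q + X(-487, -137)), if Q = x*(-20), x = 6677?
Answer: 45402305076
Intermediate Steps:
Q = -133540 (Q = 6677*(-20) = -133540)
X(a, P) = P + a
(-402876 + 64467)*(Q + X(-487, -137)) = (-402876 + 64467)*(-133540 + (-137 - 487)) = -338409*(-133540 - 624) = -338409*(-134164) = 45402305076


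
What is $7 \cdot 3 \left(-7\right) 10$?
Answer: $-1470$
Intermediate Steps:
$7 \cdot 3 \left(-7\right) 10 = 7 \left(-21\right) 10 = \left(-147\right) 10 = -1470$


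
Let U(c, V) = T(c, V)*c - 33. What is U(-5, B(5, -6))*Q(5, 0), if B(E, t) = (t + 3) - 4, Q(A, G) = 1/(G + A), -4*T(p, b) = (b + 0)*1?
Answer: -167/20 ≈ -8.3500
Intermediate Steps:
T(p, b) = -b/4 (T(p, b) = -(b + 0)/4 = -b/4)
Q(A, G) = 1/(A + G)
B(E, t) = -1 + t (B(E, t) = (3 + t) - 4 = -1 + t)
U(c, V) = -33 - V*c/4 (U(c, V) = (-V/4)*c - 33 = -V*c/4 - 33 = -33 - V*c/4)
U(-5, B(5, -6))*Q(5, 0) = (-33 - 1/4*(-1 - 6)*(-5))/(5 + 0) = (-33 - 1/4*(-7)*(-5))/5 = (-33 - 35/4)*(1/5) = -167/4*1/5 = -167/20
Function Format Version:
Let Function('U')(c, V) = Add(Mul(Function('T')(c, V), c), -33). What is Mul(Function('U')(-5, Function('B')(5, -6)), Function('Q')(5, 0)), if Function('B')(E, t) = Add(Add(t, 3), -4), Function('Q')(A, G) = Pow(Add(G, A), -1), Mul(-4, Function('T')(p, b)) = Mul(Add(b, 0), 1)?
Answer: Rational(-167, 20) ≈ -8.3500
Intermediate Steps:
Function('T')(p, b) = Mul(Rational(-1, 4), b) (Function('T')(p, b) = Mul(Rational(-1, 4), Mul(Add(b, 0), 1)) = Mul(Rational(-1, 4), Mul(b, 1)) = Mul(Rational(-1, 4), b))
Function('Q')(A, G) = Pow(Add(A, G), -1)
Function('B')(E, t) = Add(-1, t) (Function('B')(E, t) = Add(Add(3, t), -4) = Add(-1, t))
Function('U')(c, V) = Add(-33, Mul(Rational(-1, 4), V, c)) (Function('U')(c, V) = Add(Mul(Mul(Rational(-1, 4), V), c), -33) = Add(Mul(Rational(-1, 4), V, c), -33) = Add(-33, Mul(Rational(-1, 4), V, c)))
Mul(Function('U')(-5, Function('B')(5, -6)), Function('Q')(5, 0)) = Mul(Add(-33, Mul(Rational(-1, 4), Add(-1, -6), -5)), Pow(Add(5, 0), -1)) = Mul(Add(-33, Mul(Rational(-1, 4), -7, -5)), Pow(5, -1)) = Mul(Add(-33, Rational(-35, 4)), Rational(1, 5)) = Mul(Rational(-167, 4), Rational(1, 5)) = Rational(-167, 20)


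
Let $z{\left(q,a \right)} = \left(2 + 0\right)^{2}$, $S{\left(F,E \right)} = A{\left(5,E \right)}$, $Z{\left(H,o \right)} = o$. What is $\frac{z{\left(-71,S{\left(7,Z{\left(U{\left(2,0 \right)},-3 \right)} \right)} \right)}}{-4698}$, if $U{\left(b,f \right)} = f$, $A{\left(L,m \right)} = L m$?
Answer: $- \frac{2}{2349} \approx -0.00085143$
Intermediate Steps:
$S{\left(F,E \right)} = 5 E$
$z{\left(q,a \right)} = 4$ ($z{\left(q,a \right)} = 2^{2} = 4$)
$\frac{z{\left(-71,S{\left(7,Z{\left(U{\left(2,0 \right)},-3 \right)} \right)} \right)}}{-4698} = \frac{4}{-4698} = 4 \left(- \frac{1}{4698}\right) = - \frac{2}{2349}$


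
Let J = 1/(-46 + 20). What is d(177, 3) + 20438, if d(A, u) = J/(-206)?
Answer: 109465929/5356 ≈ 20438.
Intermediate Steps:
J = -1/26 (J = 1/(-26) = -1/26 ≈ -0.038462)
d(A, u) = 1/5356 (d(A, u) = -1/26/(-206) = -1/26*(-1/206) = 1/5356)
d(177, 3) + 20438 = 1/5356 + 20438 = 109465929/5356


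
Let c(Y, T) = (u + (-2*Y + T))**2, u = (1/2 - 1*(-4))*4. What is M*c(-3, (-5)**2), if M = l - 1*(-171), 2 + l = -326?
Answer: -376957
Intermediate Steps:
l = -328 (l = -2 - 326 = -328)
u = 18 (u = (1/2 + 4)*4 = (9/2)*4 = 18)
M = -157 (M = -328 - 1*(-171) = -328 + 171 = -157)
c(Y, T) = (18 + T - 2*Y)**2 (c(Y, T) = (18 + (-2*Y + T))**2 = (18 + (T - 2*Y))**2 = (18 + T - 2*Y)**2)
M*c(-3, (-5)**2) = -157*(18 + (-5)**2 - 2*(-3))**2 = -157*(18 + 25 + 6)**2 = -157*49**2 = -157*2401 = -376957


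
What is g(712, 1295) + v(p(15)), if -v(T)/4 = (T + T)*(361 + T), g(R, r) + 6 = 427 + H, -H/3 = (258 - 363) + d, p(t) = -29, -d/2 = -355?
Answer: 75630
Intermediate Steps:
d = 710 (d = -2*(-355) = 710)
H = -1815 (H = -3*((258 - 363) + 710) = -3*(-105 + 710) = -3*605 = -1815)
g(R, r) = -1394 (g(R, r) = -6 + (427 - 1815) = -6 - 1388 = -1394)
v(T) = -8*T*(361 + T) (v(T) = -4*(T + T)*(361 + T) = -4*2*T*(361 + T) = -8*T*(361 + T))
g(712, 1295) + v(p(15)) = -1394 - 8*(-29)*(361 - 29) = -1394 - 8*(-29)*332 = -1394 + 77024 = 75630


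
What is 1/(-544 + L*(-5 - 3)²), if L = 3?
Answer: -1/352 ≈ -0.0028409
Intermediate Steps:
1/(-544 + L*(-5 - 3)²) = 1/(-544 + 3*(-5 - 3)²) = 1/(-544 + 3*(-8)²) = 1/(-544 + 3*64) = 1/(-544 + 192) = 1/(-352) = -1/352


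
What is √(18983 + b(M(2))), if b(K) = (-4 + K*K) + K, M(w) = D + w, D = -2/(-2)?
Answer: √18991 ≈ 137.81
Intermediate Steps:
D = 1 (D = -2*(-½) = 1)
M(w) = 1 + w
b(K) = -4 + K + K² (b(K) = (-4 + K²) + K = -4 + K + K²)
√(18983 + b(M(2))) = √(18983 + (-4 + (1 + 2) + (1 + 2)²)) = √(18983 + (-4 + 3 + 3²)) = √(18983 + (-4 + 3 + 9)) = √(18983 + 8) = √18991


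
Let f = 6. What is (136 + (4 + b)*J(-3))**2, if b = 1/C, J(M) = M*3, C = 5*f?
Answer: 994009/100 ≈ 9940.1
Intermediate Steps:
C = 30 (C = 5*6 = 30)
J(M) = 3*M
b = 1/30 ≈ 0.033333
(136 + (4 + b)*J(-3))**2 = (136 + (4 + 1/30)*(3*(-3)))**2 = (136 + (121/30)*(-9))**2 = (136 - 363/10)**2 = (997/10)**2 = 994009/100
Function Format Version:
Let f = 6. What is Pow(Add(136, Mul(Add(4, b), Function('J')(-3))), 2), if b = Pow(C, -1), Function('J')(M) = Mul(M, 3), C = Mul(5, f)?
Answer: Rational(994009, 100) ≈ 9940.1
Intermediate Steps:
C = 30 (C = Mul(5, 6) = 30)
Function('J')(M) = Mul(3, M)
b = Rational(1, 30) (b = Pow(30, -1) = Rational(1, 30) ≈ 0.033333)
Pow(Add(136, Mul(Add(4, b), Function('J')(-3))), 2) = Pow(Add(136, Mul(Add(4, Rational(1, 30)), Mul(3, -3))), 2) = Pow(Add(136, Mul(Rational(121, 30), -9)), 2) = Pow(Add(136, Rational(-363, 10)), 2) = Pow(Rational(997, 10), 2) = Rational(994009, 100)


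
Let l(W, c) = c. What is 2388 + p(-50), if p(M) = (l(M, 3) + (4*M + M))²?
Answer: 63397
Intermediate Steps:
p(M) = (3 + 5*M)² (p(M) = (3 + (4*M + M))² = (3 + 5*M)²)
2388 + p(-50) = 2388 + (3 + 5*(-50))² = 2388 + (3 - 250)² = 2388 + (-247)² = 2388 + 61009 = 63397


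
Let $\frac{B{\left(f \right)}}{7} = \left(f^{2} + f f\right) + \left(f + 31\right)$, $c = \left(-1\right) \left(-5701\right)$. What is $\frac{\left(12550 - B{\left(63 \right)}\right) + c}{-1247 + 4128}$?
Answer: $- \frac{37973}{2881} \approx -13.18$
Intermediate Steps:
$c = 5701$
$B{\left(f \right)} = 217 + 7 f + 14 f^{2}$ ($B{\left(f \right)} = 7 \left(\left(f^{2} + f f\right) + \left(f + 31\right)\right) = 7 \left(\left(f^{2} + f^{2}\right) + \left(31 + f\right)\right) = 7 \left(2 f^{2} + \left(31 + f\right)\right) = 7 \left(31 + f + 2 f^{2}\right) = 217 + 7 f + 14 f^{2}$)
$\frac{\left(12550 - B{\left(63 \right)}\right) + c}{-1247 + 4128} = \frac{\left(12550 - \left(217 + 7 \cdot 63 + 14 \cdot 63^{2}\right)\right) + 5701}{-1247 + 4128} = \frac{\left(12550 - \left(217 + 441 + 14 \cdot 3969\right)\right) + 5701}{2881} = \left(\left(12550 - \left(217 + 441 + 55566\right)\right) + 5701\right) \frac{1}{2881} = \left(\left(12550 - 56224\right) + 5701\right) \frac{1}{2881} = \left(-43674 + 5701\right) \frac{1}{2881} = \left(-37973\right) \frac{1}{2881} = - \frac{37973}{2881}$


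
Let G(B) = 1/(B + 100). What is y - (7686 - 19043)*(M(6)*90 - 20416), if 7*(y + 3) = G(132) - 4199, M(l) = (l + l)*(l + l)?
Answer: -137517713247/1624 ≈ -8.4678e+7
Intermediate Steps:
M(l) = 4*l**2 (M(l) = (2*l)*(2*l) = 4*l**2)
G(B) = 1/(100 + B)
y = -979039/1624 (y = -3 + (1/(100 + 132) - 4199)/7 = -3 + (1/232 - 4199)/7 = -3 + (1/7)*(-974167/232) = -3 - 974167/1624 = -979039/1624 ≈ -602.86)
y - (7686 - 19043)*(M(6)*90 - 20416) = -979039/1624 - (7686 - 19043)*((4*6**2)*90 - 20416) = -979039/1624 - (-11357)*((4*36)*90 - 20416) = -979039/1624 - (-11357)*(144*90 - 20416) = -979039/1624 - (-11357)*(12960 - 20416) = -979039/1624 - (-11357)*(-7456) = -979039/1624 - 1*84677792 = -979039/1624 - 84677792 = -137517713247/1624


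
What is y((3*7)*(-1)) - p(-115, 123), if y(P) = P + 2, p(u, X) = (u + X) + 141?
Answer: -168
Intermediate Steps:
p(u, X) = 141 + X + u (p(u, X) = (X + u) + 141 = 141 + X + u)
y(P) = 2 + P
y((3*7)*(-1)) - p(-115, 123) = (2 + (3*7)*(-1)) - (141 + 123 - 115) = (2 + 21*(-1)) - 1*149 = (2 - 21) - 149 = -19 - 149 = -168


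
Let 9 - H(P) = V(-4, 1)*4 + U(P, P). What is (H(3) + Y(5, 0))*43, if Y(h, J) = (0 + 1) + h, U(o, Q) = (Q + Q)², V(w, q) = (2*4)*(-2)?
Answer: 1849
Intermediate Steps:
V(w, q) = -16 (V(w, q) = 8*(-2) = -16)
U(o, Q) = 4*Q² (U(o, Q) = (2*Q)² = 4*Q²)
Y(h, J) = 1 + h
H(P) = 73 - 4*P² (H(P) = 9 - (-16*4 + 4*P²) = 9 - (-64 + 4*P²) = 9 + (64 - 4*P²) = 73 - 4*P²)
(H(3) + Y(5, 0))*43 = ((73 - 4*3²) + (1 + 5))*43 = ((73 - 4*9) + 6)*43 = ((73 - 36) + 6)*43 = (37 + 6)*43 = 43*43 = 1849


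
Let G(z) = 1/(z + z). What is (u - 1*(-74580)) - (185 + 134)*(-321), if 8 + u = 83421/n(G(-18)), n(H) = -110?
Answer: 19383389/110 ≈ 1.7621e+5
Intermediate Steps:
G(z) = 1/(2*z)
u = -84301/110 (u = -8 + 83421/(-110) = -8 + 83421*(-1/110) = -8 - 83421/110 = -84301/110 ≈ -766.37)
(u - 1*(-74580)) - (185 + 134)*(-321) = (-84301/110 - 1*(-74580)) - (185 + 134)*(-321) = (-84301/110 + 74580) - 319*(-321) = 8119499/110 - 1*(-102399) = 8119499/110 + 102399 = 19383389/110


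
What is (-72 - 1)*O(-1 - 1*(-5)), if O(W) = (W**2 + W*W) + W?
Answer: -2628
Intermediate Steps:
O(W) = W + 2*W**2 (O(W) = (W**2 + W**2) + W = 2*W**2 + W = W + 2*W**2)
(-72 - 1)*O(-1 - 1*(-5)) = (-72 - 1)*((-1 - 1*(-5))*(1 + 2*(-1 - 1*(-5)))) = -73*(-1 + 5)*(1 + 2*(-1 + 5)) = -292*(1 + 2*4) = -292*(1 + 8) = -292*9 = -73*36 = -2628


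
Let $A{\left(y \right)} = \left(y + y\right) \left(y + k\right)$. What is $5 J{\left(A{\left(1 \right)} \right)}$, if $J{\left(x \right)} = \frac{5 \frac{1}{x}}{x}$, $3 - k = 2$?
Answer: $\frac{25}{16} \approx 1.5625$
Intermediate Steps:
$k = 1$ ($k = 3 - 2 = 1$)
$A{\left(y \right)} = 2 y \left(1 + y\right)$ ($A{\left(y \right)} = \left(y + y\right) \left(y + 1\right) = 2 y \left(1 + y\right)$)
$J{\left(x \right)} = \frac{5}{x^{2}}$
$5 J{\left(A{\left(1 \right)} \right)} = 5 \frac{5}{4 \left(1 + 1\right)^{2}} = 5 \cdot \frac{5}{16} = \frac{25}{16}$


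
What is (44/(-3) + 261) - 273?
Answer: -80/3 ≈ -26.667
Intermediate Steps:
(44/(-3) + 261) - 273 = (44*(-1/3) + 261) - 273 = (-44/3 + 261) - 273 = 739/3 - 273 = -80/3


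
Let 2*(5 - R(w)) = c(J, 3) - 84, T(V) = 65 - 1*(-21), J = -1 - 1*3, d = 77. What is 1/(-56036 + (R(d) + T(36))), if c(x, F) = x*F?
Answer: -1/55897 ≈ -1.7890e-5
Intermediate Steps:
J = -4 (J = -1 - 3 = -4)
c(x, F) = F*x
T(V) = 86 (T(V) = 65 + 21 = 86)
R(w) = 53 (R(w) = 5 - (3*(-4) - 84)/2 = 5 - (-12 - 84)/2 = 5 - ½*(-96) = 5 + 48 = 53)
1/(-56036 + (R(d) + T(36))) = 1/(-56036 + (53 + 86)) = 1/(-56036 + 139) = 1/(-55897) = -1/55897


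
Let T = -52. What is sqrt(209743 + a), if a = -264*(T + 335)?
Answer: 13*sqrt(799) ≈ 367.47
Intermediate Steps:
a = -74712 (a = -264*(-52 + 335) = -264*283 = -74712)
sqrt(209743 + a) = sqrt(209743 - 74712) = sqrt(135031) = 13*sqrt(799)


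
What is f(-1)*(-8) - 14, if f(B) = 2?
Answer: -30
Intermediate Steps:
f(-1)*(-8) - 14 = 2*(-8) - 14 = -16 - 14 = -30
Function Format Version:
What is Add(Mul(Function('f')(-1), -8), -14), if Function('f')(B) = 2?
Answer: -30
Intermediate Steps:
Add(Mul(Function('f')(-1), -8), -14) = Add(Mul(2, -8), -14) = Add(-16, -14) = -30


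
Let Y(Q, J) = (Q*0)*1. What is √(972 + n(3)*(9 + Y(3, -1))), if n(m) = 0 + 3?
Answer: 3*√111 ≈ 31.607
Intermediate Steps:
Y(Q, J) = 0 (Y(Q, J) = 0*1 = 0)
n(m) = 3
√(972 + n(3)*(9 + Y(3, -1))) = √(972 + 3*(9 + 0)) = √(972 + 3*9) = √(972 + 27) = √999 = 3*√111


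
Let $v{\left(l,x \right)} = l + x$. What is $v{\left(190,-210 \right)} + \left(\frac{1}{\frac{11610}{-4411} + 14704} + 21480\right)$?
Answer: $\frac{1391632376051}{64847734} \approx 21460.0$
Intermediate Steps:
$v{\left(190,-210 \right)} + \left(\frac{1}{\frac{11610}{-4411} + 14704} + 21480\right) = \left(190 - 210\right) + \left(\frac{1}{\frac{11610}{-4411} + 14704} + 21480\right) = -20 + \left(\frac{1}{11610 \left(- \frac{1}{4411}\right) + 14704} + 21480\right) = -20 + \left(\frac{1}{- \frac{11610}{4411} + 14704} + 21480\right) = -20 + \left(\frac{1}{\frac{64847734}{4411}} + 21480\right) = -20 + \left(\frac{4411}{64847734} + 21480\right) = -20 + \frac{1392929330731}{64847734} = \frac{1391632376051}{64847734}$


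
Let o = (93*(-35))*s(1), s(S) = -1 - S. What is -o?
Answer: -6510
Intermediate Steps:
o = 6510 (o = (93*(-35))*(-1 - 1*1) = -3255*(-1 - 1) = -3255*(-2) = 6510)
-o = -1*6510 = -6510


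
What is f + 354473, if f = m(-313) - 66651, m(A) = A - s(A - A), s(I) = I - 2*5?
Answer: 287519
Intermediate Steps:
s(I) = -10 + I (s(I) = I - 10 = -10 + I)
m(A) = 10 + A (m(A) = A - (-10 + (A - A)) = A - (-10 + 0) = A - 1*(-10) = A + 10 = 10 + A)
f = -66954 (f = (10 - 313) - 66651 = -303 - 66651 = -66954)
f + 354473 = -66954 + 354473 = 287519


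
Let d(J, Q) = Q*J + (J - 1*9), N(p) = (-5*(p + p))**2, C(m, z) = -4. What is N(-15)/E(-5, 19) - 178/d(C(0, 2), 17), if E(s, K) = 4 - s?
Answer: 202678/81 ≈ 2502.2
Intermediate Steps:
N(p) = 100*p**2 (N(p) = (-10*p)**2 = 100*p**2)
d(J, Q) = -9 + J + J*Q (d(J, Q) = J*Q + (J - 9) = J*Q + (-9 + J) = -9 + J + J*Q)
N(-15)/E(-5, 19) - 178/d(C(0, 2), 17) = (100*(-15)**2)/(4 - 1*(-5)) - 178/(-9 - 4 - 4*17) = (100*225)/(4 + 5) - 178/(-9 - 4 - 68) = 22500/9 - 178/(-81) = 22500*(1/9) - 178*(-1/81) = 2500 + 178/81 = 202678/81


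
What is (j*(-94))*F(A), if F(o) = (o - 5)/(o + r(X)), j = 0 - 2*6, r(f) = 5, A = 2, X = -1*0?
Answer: -3384/7 ≈ -483.43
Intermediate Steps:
X = 0
j = -12 (j = 0 - 12 = -12)
F(o) = (-5 + o)/(5 + o) (F(o) = (o - 5)/(o + 5) = (-5 + o)/(5 + o))
(j*(-94))*F(A) = (-12*(-94))*((-5 + 2)/(5 + 2)) = 1128*(-3/7) = -3384/7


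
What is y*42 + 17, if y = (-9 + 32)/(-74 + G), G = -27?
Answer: 751/101 ≈ 7.4356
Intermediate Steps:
y = -23/101 (y = (-9 + 32)/(-74 - 27) = 23/(-101) = 23*(-1/101) = -23/101 ≈ -0.22772)
y*42 + 17 = -23/101*42 + 17 = -966/101 + 17 = 751/101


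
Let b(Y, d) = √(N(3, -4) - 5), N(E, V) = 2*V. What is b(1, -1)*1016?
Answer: 1016*I*√13 ≈ 3663.2*I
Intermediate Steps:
b(Y, d) = I*√13 (b(Y, d) = √(2*(-4) - 5) = √(-8 - 5) = √(-13) = I*√13)
b(1, -1)*1016 = (I*√13)*1016 = 1016*I*√13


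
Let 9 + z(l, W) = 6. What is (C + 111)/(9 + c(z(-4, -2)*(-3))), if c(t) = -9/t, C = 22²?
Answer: 595/8 ≈ 74.375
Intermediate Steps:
z(l, W) = -3 (z(l, W) = -9 + 6 = -3)
C = 484
(C + 111)/(9 + c(z(-4, -2)*(-3))) = (484 + 111)/(9 - 9/((-3*(-3)))) = 595/(9 - 9/9) = 595/(9 - 9*⅑) = 595/(9 - 1) = 595/8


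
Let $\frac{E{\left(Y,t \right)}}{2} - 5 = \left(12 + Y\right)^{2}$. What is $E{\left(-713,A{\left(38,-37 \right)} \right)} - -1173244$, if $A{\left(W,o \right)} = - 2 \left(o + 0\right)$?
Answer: $2156056$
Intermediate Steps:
$A{\left(W,o \right)} = - 2 o$
$E{\left(Y,t \right)} = 10 + 2 \left(12 + Y\right)^{2}$
$E{\left(-713,A{\left(38,-37 \right)} \right)} - -1173244 = \left(10 + 2 \left(12 - 713\right)^{2}\right) - -1173244 = \left(10 + 2 \left(-701\right)^{2}\right) + 1173244 = \left(10 + 2 \cdot 491401\right) + 1173244 = \left(10 + 982802\right) + 1173244 = 982812 + 1173244 = 2156056$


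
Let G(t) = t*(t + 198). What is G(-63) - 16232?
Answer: -24737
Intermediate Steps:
G(t) = t*(198 + t)
G(-63) - 16232 = -63*(198 - 63) - 16232 = -63*135 - 16232 = -8505 - 16232 = -24737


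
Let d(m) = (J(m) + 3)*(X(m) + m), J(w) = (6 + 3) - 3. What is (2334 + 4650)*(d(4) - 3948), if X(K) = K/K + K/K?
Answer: -27195696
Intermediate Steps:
J(w) = 6 (J(w) = 9 - 3 = 6)
X(K) = 2 (X(K) = 1 + 1 = 2)
d(m) = 18 + 9*m (d(m) = (6 + 3)*(2 + m) = 9*(2 + m) = 18 + 9*m)
(2334 + 4650)*(d(4) - 3948) = (2334 + 4650)*((18 + 9*4) - 3948) = 6984*((18 + 36) - 3948) = 6984*(54 - 3948) = 6984*(-3894) = -27195696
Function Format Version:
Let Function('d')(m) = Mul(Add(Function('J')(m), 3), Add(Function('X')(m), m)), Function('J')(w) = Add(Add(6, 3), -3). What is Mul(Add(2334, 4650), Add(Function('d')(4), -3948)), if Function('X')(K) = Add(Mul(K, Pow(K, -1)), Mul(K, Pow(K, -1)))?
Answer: -27195696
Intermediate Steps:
Function('J')(w) = 6 (Function('J')(w) = Add(9, -3) = 6)
Function('X')(K) = 2 (Function('X')(K) = Add(1, 1) = 2)
Function('d')(m) = Add(18, Mul(9, m)) (Function('d')(m) = Mul(Add(6, 3), Add(2, m)) = Mul(9, Add(2, m)) = Add(18, Mul(9, m)))
Mul(Add(2334, 4650), Add(Function('d')(4), -3948)) = Mul(Add(2334, 4650), Add(Add(18, Mul(9, 4)), -3948)) = Mul(6984, Add(Add(18, 36), -3948)) = Mul(6984, Add(54, -3948)) = Mul(6984, -3894) = -27195696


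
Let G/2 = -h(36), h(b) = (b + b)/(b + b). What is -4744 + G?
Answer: -4746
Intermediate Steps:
h(b) = 1 (h(b) = (2*b)/((2*b)) = (2*b)*(1/(2*b)) = 1)
G = -2 (G = 2*(-1*1) = 2*(-1) = -2)
-4744 + G = -4744 - 2 = -4746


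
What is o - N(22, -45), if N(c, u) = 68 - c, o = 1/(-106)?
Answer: -4877/106 ≈ -46.009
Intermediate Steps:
o = -1/106 ≈ -0.0094340
o - N(22, -45) = -1/106 - (68 - 1*22) = -1/106 - (68 - 22) = -1/106 - 1*46 = -1/106 - 46 = -4877/106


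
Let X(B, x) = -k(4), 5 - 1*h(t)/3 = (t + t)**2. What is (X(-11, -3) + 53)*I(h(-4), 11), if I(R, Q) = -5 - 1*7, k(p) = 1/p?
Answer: -633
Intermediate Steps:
h(t) = 15 - 12*t**2 (h(t) = 15 - 3*(t + t)**2 = 15 - 3*4*t**2 = 15 - 12*t**2)
I(R, Q) = -12 (I(R, Q) = -5 - 7 = -12)
X(B, x) = -1/4
(X(-11, -3) + 53)*I(h(-4), 11) = (-1/4 + 53)*(-12) = (211/4)*(-12) = -633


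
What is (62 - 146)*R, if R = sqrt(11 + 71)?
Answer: -84*sqrt(82) ≈ -760.65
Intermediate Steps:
R = sqrt(82) ≈ 9.0554
(62 - 146)*R = (62 - 146)*sqrt(82) = -84*sqrt(82)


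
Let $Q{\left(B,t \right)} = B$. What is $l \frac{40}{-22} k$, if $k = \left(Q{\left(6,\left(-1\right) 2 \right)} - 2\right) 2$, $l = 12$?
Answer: $- \frac{1920}{11} \approx -174.55$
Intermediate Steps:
$k = 8$ ($k = \left(6 - 2\right) 2 = 4 \cdot 2 = 8$)
$l \frac{40}{-22} k = 12 \frac{40}{-22} \cdot 8 = 12 \cdot 40 \left(- \frac{1}{22}\right) 8 = 12 \left(- \frac{20}{11}\right) 8 = \left(- \frac{240}{11}\right) 8 = - \frac{1920}{11}$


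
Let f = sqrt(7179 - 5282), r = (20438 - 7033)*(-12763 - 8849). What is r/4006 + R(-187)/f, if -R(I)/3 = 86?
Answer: -144854430/2003 - 258*sqrt(1897)/1897 ≈ -72325.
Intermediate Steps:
r = -289708860 (r = 13405*(-21612) = -289708860)
R(I) = -258 (R(I) = -3*86 = -258)
f = sqrt(1897) ≈ 43.555
r/4006 + R(-187)/f = -289708860/4006 - 258*sqrt(1897)/1897 = -289708860*1/4006 - 258*sqrt(1897)/1897 = -144854430/2003 - 258*sqrt(1897)/1897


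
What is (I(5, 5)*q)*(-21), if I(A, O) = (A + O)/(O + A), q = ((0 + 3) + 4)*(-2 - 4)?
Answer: 882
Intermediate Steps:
q = -42 (q = (3 + 4)*(-6) = 7*(-6) = -42)
I(A, O) = 1 (I(A, O) = (A + O)/(A + O) = 1)
(I(5, 5)*q)*(-21) = (1*(-42))*(-21) = -42*(-21) = 882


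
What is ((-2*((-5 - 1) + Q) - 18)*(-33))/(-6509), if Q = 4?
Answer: -462/6509 ≈ -0.070979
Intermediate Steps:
((-2*((-5 - 1) + Q) - 18)*(-33))/(-6509) = ((-2*((-5 - 1) + 4) - 18)*(-33))/(-6509) = ((-2*(-6 + 4) - 18)*(-33))*(-1/6509) = ((-2*(-2) - 18)*(-33))*(-1/6509) = ((4 - 18)*(-33))*(-1/6509) = -14*(-33)*(-1/6509) = 462*(-1/6509) = -462/6509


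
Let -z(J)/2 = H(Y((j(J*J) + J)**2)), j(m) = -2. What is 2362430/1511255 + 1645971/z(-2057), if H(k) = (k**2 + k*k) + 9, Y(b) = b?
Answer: 33968339395652049811/21729669664379486962 ≈ 1.5632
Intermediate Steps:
H(k) = 9 + 2*k**2 (H(k) = (k**2 + k**2) + 9 = 2*k**2 + 9 = 9 + 2*k**2)
z(J) = -18 - 4*(-2 + J)**4 (z(J) = -2*(9 + 2*((-2 + J)**2)**2) = -2*(9 + 2*(-2 + J)**4) = -18 - 4*(-2 + J)**4)
2362430/1511255 + 1645971/z(-2057) = 2362430/1511255 + 1645971/(-18 - 4*(-2 - 2057)**4) = 2362430*(1/1511255) + 1645971/(-18 - 4*(-2059)**4) = 472486/302251 + 1645971/(-18 - 4*17973199149361) = 472486/302251 + 1645971/(-18 - 71892796597444) = 472486/302251 + 1645971/(-71892796597462) = 472486/302251 + 1645971*(-1/71892796597462) = 472486/302251 - 1645971/71892796597462 = 33968339395652049811/21729669664379486962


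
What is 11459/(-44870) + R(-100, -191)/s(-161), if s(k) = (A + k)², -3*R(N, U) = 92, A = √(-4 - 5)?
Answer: -165863242427/646478851350 - 7406*I/168091225 ≈ -0.25656 - 4.4059e-5*I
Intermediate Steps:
A = 3*I (A = √(-9) = 3*I ≈ 3.0*I)
R(N, U) = -92/3 (R(N, U) = -⅓*92 = -92/3)
s(k) = (k + 3*I)² (s(k) = (3*I + k)² = (k + 3*I)²)
11459/(-44870) + R(-100, -191)/s(-161) = 11459/(-44870) - 92/(3*(-161 + 3*I)²) = 11459*(-1/44870) - 92/(3*(-161 + 3*I)²) = -1637/6410 - 92/(3*(-161 + 3*I)²)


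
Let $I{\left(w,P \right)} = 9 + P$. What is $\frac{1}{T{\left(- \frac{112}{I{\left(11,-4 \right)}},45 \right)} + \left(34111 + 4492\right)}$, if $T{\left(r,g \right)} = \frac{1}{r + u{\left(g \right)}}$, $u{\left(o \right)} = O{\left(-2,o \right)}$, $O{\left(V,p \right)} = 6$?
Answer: $\frac{82}{3165441} \approx 2.5905 \cdot 10^{-5}$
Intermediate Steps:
$u{\left(o \right)} = 6$
$T{\left(r,g \right)} = \frac{1}{6 + r}$ ($T{\left(r,g \right)} = \frac{1}{r + 6} = \frac{1}{6 + r}$)
$\frac{1}{T{\left(- \frac{112}{I{\left(11,-4 \right)}},45 \right)} + \left(34111 + 4492\right)} = \frac{1}{\frac{1}{6 - \frac{112}{9 - 4}} + \left(34111 + 4492\right)} = \frac{1}{\frac{1}{6 - \frac{112}{5}} + 38603} = \frac{1}{\frac{1}{- \frac{82}{5}} + 38603} = \frac{1}{- \frac{5}{82} + 38603} = \frac{1}{\frac{3165441}{82}} = \frac{82}{3165441}$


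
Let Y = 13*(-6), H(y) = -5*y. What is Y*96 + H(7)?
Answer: -7523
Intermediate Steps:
Y = -78
Y*96 + H(7) = -78*96 - 5*7 = -7488 - 35 = -7523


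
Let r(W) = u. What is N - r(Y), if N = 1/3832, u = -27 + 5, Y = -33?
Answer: 84305/3832 ≈ 22.000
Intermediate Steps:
u = -22
r(W) = -22
N = 1/3832 ≈ 0.00026096
N - r(Y) = 1/3832 - 1*(-22) = 1/3832 + 22 = 84305/3832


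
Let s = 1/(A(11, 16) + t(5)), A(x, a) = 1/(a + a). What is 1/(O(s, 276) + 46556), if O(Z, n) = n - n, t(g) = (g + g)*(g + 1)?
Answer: 1/46556 ≈ 2.1479e-5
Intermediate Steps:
A(x, a) = 1/(2*a)
t(g) = 2*g*(1 + g) (t(g) = (2*g)*(1 + g) = 2*g*(1 + g))
s = 32/1921 (s = 1/((1/2)/16 + 2*5*(1 + 5)) = 1/((1/2)*(1/16) + 2*5*6) = 1/(1/32 + 60) = 1/(1921/32) = 32/1921 ≈ 0.016658)
O(Z, n) = 0
1/(O(s, 276) + 46556) = 1/(0 + 46556) = 1/46556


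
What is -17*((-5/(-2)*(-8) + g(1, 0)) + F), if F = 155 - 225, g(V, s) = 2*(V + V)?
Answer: 1462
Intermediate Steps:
g(V, s) = 4*V (g(V, s) = 2*(2*V) = 4*V)
F = -70
-17*((-5/(-2)*(-8) + g(1, 0)) + F) = -17*((-5/(-2)*(-8) + 4*1) - 70) = -17*((-5*(-1/2)*(-8) + 4) - 70) = -17*(((5/2)*(-8) + 4) - 70) = -17*((-20 + 4) - 70) = -17*(-16 - 70) = -17*(-86) = 1462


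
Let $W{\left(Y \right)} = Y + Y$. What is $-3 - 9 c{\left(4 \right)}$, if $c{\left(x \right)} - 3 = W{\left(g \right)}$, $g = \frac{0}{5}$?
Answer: $-30$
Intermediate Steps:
$g = 0$ ($g = 0 \cdot \frac{1}{5} = 0$)
$W{\left(Y \right)} = 2 Y$
$c{\left(x \right)} = 3$ ($c{\left(x \right)} = 3 + 2 \cdot 0 = 3 + 0 = 3$)
$-3 - 9 c{\left(4 \right)} = -3 - 27 = -30$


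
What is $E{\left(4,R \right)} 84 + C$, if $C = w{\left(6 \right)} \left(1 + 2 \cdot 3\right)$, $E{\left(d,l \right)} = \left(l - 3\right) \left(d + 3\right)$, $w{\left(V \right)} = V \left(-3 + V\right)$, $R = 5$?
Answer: $1302$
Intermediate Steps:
$E{\left(d,l \right)} = \left(-3 + l\right) \left(3 + d\right)$
$C = 126$ ($C = 6 \left(-3 + 6\right) \left(1 + 2 \cdot 3\right) = 6 \cdot 3 \left(1 + 6\right) = 18 \cdot 7 = 126$)
$E{\left(4,R \right)} 84 + C = \left(-9 - 12 + 3 \cdot 5 + 4 \cdot 5\right) 84 + 126 = \left(-9 - 12 + 15 + 20\right) 84 + 126 = 14 \cdot 84 + 126 = 1176 + 126 = 1302$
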